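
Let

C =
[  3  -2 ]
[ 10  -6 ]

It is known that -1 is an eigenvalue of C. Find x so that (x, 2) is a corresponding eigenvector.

We need (C + 1I)v = 0.
C + 1I = [[4, -2], [10, -5]].
Row 1: (4)·x + (-2)·2 = 0
Row 2: (10)·x + (-5)·2 = 0
Solving gives x = 1.
Check: C·(1, 2) = (-1, -2) = -1·(1, 2).

1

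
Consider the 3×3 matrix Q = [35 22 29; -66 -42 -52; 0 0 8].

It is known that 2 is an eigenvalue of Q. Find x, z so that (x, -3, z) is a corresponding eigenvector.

We need (Q - 2I)v = 0.
Q - 2I = [[33, 22, 29], [-66, -44, -52], [0, 0, 6]].
Row 1: (33)·x + (22)·-3 + (29)·z = 0
Row 2: (-66)·x + (-44)·-3 + (-52)·z = 0
Row 3: (0)·x + (0)·-3 + (6)·z = 0
Solving gives x = 2, z = 0.
Check: Q·(2, -3, 0) = (4, -6, 0) = 2·(2, -3, 0).

2, 0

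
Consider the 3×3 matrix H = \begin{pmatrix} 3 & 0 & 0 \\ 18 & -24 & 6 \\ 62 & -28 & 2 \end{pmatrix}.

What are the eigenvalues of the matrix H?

-12, -10, 3

The characteristic polynomial is p(lambda) = det(lambda·I - H).
Expanding along the first row, p(lambda) = lambda^3 + 19·lambda^2 + 54·lambda - 360.
Since p(3) = 0, lambda = 3 is a root.
Dividing by (lambda - 3) leaves lambda^2 + 22·lambda + 120.
The quadratic factors as (lambda + 12)·(lambda + 10).
Eigenvalues: -12, -10, 3.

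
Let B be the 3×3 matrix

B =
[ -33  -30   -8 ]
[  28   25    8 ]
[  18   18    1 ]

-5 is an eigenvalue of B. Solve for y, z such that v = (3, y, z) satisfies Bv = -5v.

-2, -3

We need (B + 5I)v = 0.
B + 5I = [[-28, -30, -8], [28, 30, 8], [18, 18, 6]].
Row 1: (-28)·3 + (-30)·y + (-8)·z = 0
Row 2: (28)·3 + (30)·y + (8)·z = 0
Row 3: (18)·3 + (18)·y + (6)·z = 0
Solving gives y = -2, z = -3.
Check: B·(3, -2, -3) = (-15, 10, 15) = -5·(3, -2, -3).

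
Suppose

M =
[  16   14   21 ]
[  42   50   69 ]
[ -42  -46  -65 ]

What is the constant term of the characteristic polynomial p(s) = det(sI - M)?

40

p(0) = det(0·I − M) = det(−M) = (−1)^3·det(M).
det(M) = -40, so p(0) = 40.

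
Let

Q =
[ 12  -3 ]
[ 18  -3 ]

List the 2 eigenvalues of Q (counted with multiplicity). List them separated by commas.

3, 6

det(Q - lambda·I) = (12 - lambda)(-3 - lambda) - (-3)·(18) = lambda^2 - 9·lambda + 18.
This factors as (lambda - 3)·(lambda - 6) = 0.
Eigenvalues: 3, 6.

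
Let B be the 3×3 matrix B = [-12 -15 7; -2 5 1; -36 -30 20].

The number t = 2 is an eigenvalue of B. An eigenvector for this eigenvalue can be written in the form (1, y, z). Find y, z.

We need (B - 2I)v = 0.
B - 2I = [[-14, -15, 7], [-2, 3, 1], [-36, -30, 18]].
Row 1: (-14)·1 + (-15)·y + (7)·z = 0
Row 2: (-2)·1 + (3)·y + (1)·z = 0
Row 3: (-36)·1 + (-30)·y + (18)·z = 0
Solving gives y = 0, z = 2.
Check: B·(1, 0, 2) = (2, 0, 4) = 2·(1, 0, 2).

0, 2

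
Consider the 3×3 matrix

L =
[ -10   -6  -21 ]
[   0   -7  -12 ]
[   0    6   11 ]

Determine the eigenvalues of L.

Compute the characteristic polynomial p(λ) = det(λI - L).
Cofactor expansion gives p(λ) = λ^3 + 6λ^2 - 45λ - 50.
Since p(-10) = 0, λ = -10 is a root.
Factor out (λ + 10): p(λ) = (λ + 10)·(λ^2 - 4λ - 5).
The quadratic factors as (λ + 1)·(λ - 5).
Eigenvalues: -10, -1, 5.

-10, -1, 5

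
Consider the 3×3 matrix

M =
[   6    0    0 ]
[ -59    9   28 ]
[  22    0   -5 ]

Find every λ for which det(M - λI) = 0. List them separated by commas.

Set up det(λI - M) = 0.
Expanding the 3×3 determinant: p(λ) = λ^3 - 10λ^2 - 21λ + 270.
Since p(9) = 0, λ = 9 is a root.
Factor out (λ - 9): p(λ) = (λ - 9)·(λ^2 - λ - 30).
The quadratic factors as (λ + 5)·(λ - 6).
Eigenvalues: -5, 6, 9.

-5, 6, 9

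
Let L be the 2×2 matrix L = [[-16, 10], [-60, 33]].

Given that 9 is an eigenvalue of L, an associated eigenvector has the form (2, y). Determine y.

We need (L - 9I)v = 0.
L - 9I = [[-25, 10], [-60, 24]].
Row 1: (-25)·2 + (10)·y = 0
Row 2: (-60)·2 + (24)·y = 0
Solving gives y = 5.
Check: L·(2, 5) = (18, 45) = 9·(2, 5).

5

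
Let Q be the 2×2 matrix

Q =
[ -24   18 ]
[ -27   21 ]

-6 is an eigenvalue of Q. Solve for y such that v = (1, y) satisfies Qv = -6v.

1

We need (Q + 6I)v = 0.
Q + 6I = [[-18, 18], [-27, 27]].
Row 1: (-18)·1 + (18)·y = 0
Row 2: (-27)·1 + (27)·y = 0
Solving gives y = 1.
Check: Q·(1, 1) = (-6, -6) = -6·(1, 1).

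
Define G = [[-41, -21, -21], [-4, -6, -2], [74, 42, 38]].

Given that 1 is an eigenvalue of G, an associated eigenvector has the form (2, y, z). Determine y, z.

We need (G - 1I)v = 0.
G - 1I = [[-42, -21, -21], [-4, -7, -2], [74, 42, 37]].
Row 1: (-42)·2 + (-21)·y + (-21)·z = 0
Row 2: (-4)·2 + (-7)·y + (-2)·z = 0
Row 3: (74)·2 + (42)·y + (37)·z = 0
Solving gives y = 0, z = -4.
Check: G·(2, 0, -4) = (2, 0, -4) = 1·(2, 0, -4).

0, -4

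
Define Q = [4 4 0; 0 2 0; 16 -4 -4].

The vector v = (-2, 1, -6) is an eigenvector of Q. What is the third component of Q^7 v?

-768

First find the eigenvalue: Qv = (-4, 2, -12) = 2·(-2, 1, -6), so λ = 2.
Then Q^7 v = λ^7·v = 2^7·(-2, 1, -6) = 128·(-2, 1, -6) = (-256, 128, -768).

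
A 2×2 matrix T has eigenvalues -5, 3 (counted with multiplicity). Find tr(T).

trace(T) is the sum of the eigenvalues: (-5) + (3) = -2.

-2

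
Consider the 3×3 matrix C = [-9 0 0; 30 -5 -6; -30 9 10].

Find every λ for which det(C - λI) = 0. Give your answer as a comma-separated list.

Set up det(μI - C) = 0.
Cofactor expansion gives p(μ) = μ^3 + 4μ^2 - 41μ + 36.
Since p(1) = 0, μ = 1 is a root.
Dividing by (μ - 1) leaves μ^2 + 5μ - 36.
The quadratic factors as (μ + 9)·(μ - 4).
Eigenvalues: -9, 1, 4.

-9, 1, 4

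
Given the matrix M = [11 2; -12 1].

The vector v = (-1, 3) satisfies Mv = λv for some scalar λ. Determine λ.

Compute Mv: M·(-1, 3) = (-5, 15).
Since Mv = λv, compare component 1: -5 = λ·-1, so λ = 5.

5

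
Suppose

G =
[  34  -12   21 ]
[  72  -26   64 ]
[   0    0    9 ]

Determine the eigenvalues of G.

Set up det(tI - G) = 0.
Cofactor expansion gives p(t) = t^3 - 17t^2 + 52t + 180.
Rational-root test: t = -2 gives p(-2) = 0.
Factor out (t + 2): p(t) = (t + 2)·(t^2 - 19t + 90).
The quadratic factors as (t - 9)·(t - 10).
Eigenvalues: -2, 9, 10.

-2, 9, 10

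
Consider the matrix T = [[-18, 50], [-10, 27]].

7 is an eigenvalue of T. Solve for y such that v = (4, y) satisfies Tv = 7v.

We need (T - 7I)v = 0.
T - 7I = [[-25, 50], [-10, 20]].
Row 1: (-25)·4 + (50)·y = 0
Row 2: (-10)·4 + (20)·y = 0
Solving gives y = 2.
Check: T·(4, 2) = (28, 14) = 7·(4, 2).

2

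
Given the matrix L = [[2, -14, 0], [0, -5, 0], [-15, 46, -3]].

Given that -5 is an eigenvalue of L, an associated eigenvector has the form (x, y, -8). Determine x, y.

2, 1

We need (L + 5I)v = 0.
L + 5I = [[7, -14, 0], [0, 0, 0], [-15, 46, 2]].
Row 1: (7)·x + (-14)·y + (0)·-8 = 0
Row 2: (0)·x + (0)·y + (0)·-8 = 0
Row 3: (-15)·x + (46)·y + (2)·-8 = 0
Solving gives x = 2, y = 1.
Check: L·(2, 1, -8) = (-10, -5, 40) = -5·(2, 1, -8).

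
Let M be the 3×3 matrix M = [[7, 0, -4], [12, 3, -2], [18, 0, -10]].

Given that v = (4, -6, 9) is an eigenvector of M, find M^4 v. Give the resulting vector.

(64, -96, 144)

First find the eigenvalue: Mv = (-8, 12, -18) = -2·(4, -6, 9), so λ = -2.
Then M^4 v = λ^4·v = (-2)^4·(4, -6, 9) = 16·(4, -6, 9) = (64, -96, 144).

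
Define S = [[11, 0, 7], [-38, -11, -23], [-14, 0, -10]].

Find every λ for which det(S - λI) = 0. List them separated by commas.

Compute the characteristic polynomial p(r) = det(rI - S).
Cofactor expansion gives p(r) = r^3 + 10r^2 - 23r - 132.
Since p(-3) = 0, r = -3 is a root.
Factor out (r + 3): p(r) = (r + 3)·(r^2 + 7r - 44).
The quadratic factors as (r + 11)·(r - 4).
Eigenvalues: -11, -3, 4.

-11, -3, 4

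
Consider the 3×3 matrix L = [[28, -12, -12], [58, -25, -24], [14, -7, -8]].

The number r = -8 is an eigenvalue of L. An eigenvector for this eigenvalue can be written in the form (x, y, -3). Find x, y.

-3, -6

We need (L + 8I)v = 0.
L + 8I = [[36, -12, -12], [58, -17, -24], [14, -7, 0]].
Row 1: (36)·x + (-12)·y + (-12)·-3 = 0
Row 2: (58)·x + (-17)·y + (-24)·-3 = 0
Row 3: (14)·x + (-7)·y + (0)·-3 = 0
Solving gives x = -3, y = -6.
Check: L·(-3, -6, -3) = (24, 48, 24) = -8·(-3, -6, -3).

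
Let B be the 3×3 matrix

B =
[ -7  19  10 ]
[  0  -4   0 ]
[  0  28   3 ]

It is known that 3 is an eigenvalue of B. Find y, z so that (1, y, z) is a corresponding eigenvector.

We need (B - 3I)v = 0.
B - 3I = [[-10, 19, 10], [0, -7, 0], [0, 28, 0]].
Row 1: (-10)·1 + (19)·y + (10)·z = 0
Row 2: (0)·1 + (-7)·y + (0)·z = 0
Row 3: (0)·1 + (28)·y + (0)·z = 0
Solving gives y = 0, z = 1.
Check: B·(1, 0, 1) = (3, 0, 3) = 3·(1, 0, 1).

0, 1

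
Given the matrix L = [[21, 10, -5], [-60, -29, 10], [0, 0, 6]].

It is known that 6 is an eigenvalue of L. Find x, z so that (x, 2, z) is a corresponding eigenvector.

We need (L - 6I)v = 0.
L - 6I = [[15, 10, -5], [-60, -35, 10], [0, 0, 0]].
Row 1: (15)·x + (10)·2 + (-5)·z = 0
Row 2: (-60)·x + (-35)·2 + (10)·z = 0
Row 3: (0)·x + (0)·2 + (0)·z = 0
Solving gives x = -1, z = 1.
Check: L·(-1, 2, 1) = (-6, 12, 6) = 6·(-1, 2, 1).

-1, 1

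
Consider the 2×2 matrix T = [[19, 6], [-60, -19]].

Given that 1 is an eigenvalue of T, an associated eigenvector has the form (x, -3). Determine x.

1

We need (T - 1I)v = 0.
T - 1I = [[18, 6], [-60, -20]].
Row 1: (18)·x + (6)·-3 = 0
Row 2: (-60)·x + (-20)·-3 = 0
Solving gives x = 1.
Check: T·(1, -3) = (1, -3) = 1·(1, -3).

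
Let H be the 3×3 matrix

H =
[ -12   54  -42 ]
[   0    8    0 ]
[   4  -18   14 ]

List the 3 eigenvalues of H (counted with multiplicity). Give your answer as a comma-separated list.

The characteristic polynomial is p(μ) = det(μI - H).
Expanding the 3×3 determinant: p(μ) = μ^3 - 10μ^2 + 16μ.
Try μ = 0: p(0) = 0, so 0 is a root.
Factor out μ: p(μ) = μ·(μ^2 - 10μ + 16).
The quadratic factors as (μ - 2)·(μ - 8).
Eigenvalues: 0, 2, 8.

0, 2, 8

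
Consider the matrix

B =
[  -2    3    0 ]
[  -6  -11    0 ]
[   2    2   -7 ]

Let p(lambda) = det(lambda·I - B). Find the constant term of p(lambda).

280

p(lambda) = lambda^3 + 20·lambda^2 + 131·lambda + 280.
The constant term is 280.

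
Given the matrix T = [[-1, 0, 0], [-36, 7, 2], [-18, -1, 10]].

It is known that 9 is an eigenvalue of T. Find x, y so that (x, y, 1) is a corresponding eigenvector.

We need (T - 9I)v = 0.
T - 9I = [[-10, 0, 0], [-36, -2, 2], [-18, -1, 1]].
Row 1: (-10)·x + (0)·y + (0)·1 = 0
Row 2: (-36)·x + (-2)·y + (2)·1 = 0
Row 3: (-18)·x + (-1)·y + (1)·1 = 0
Solving gives x = 0, y = 1.
Check: T·(0, 1, 1) = (0, 9, 9) = 9·(0, 1, 1).

0, 1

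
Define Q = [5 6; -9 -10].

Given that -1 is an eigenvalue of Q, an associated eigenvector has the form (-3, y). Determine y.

We need (Q + 1I)v = 0.
Q + 1I = [[6, 6], [-9, -9]].
Row 1: (6)·-3 + (6)·y = 0
Row 2: (-9)·-3 + (-9)·y = 0
Solving gives y = 3.
Check: Q·(-3, 3) = (3, -3) = -1·(-3, 3).

3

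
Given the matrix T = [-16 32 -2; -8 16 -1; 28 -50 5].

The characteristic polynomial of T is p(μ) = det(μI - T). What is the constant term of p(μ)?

0

p(μ) = μ^3 - 5μ^2 + 6μ.
The constant term is 0.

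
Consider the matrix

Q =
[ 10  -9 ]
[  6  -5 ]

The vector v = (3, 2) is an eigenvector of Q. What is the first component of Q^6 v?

12288

First find the eigenvalue: Qv = (12, 8) = 4·(3, 2), so λ = 4.
Then Q^6 v = λ^6·v = 4^6·(3, 2) = 4096·(3, 2) = (12288, 8192).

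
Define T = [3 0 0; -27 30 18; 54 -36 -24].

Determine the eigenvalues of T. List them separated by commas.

Set up det(λI - T) = 0.
Expanding along the first row, p(λ) = λ^3 - 9λ^2 - 54λ + 216.
Try λ = 3: p(3) = 0, so 3 is a root.
Factor out (λ - 3): p(λ) = (λ - 3)·(λ^2 - 6λ - 72).
The quadratic factors as (λ + 6)·(λ - 12).
Eigenvalues: -6, 3, 12.

-6, 3, 12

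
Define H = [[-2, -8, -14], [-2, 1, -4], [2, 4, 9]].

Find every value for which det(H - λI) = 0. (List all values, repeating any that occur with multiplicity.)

1, 2, 5

Set up det(tI - H) = 0.
Expanding along the first row, p(t) = t^3 - 8t^2 + 17t - 10.
Rational-root test: t = 1 gives p(1) = 0.
Dividing by (t - 1) leaves t^2 - 7t + 10.
The quadratic factors as (t - 2)·(t - 5).
Eigenvalues: 1, 2, 5.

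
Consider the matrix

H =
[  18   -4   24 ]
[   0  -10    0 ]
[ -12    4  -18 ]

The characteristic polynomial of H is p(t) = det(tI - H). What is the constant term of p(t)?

p(t) = t^3 + 10t^2 - 36t - 360.
The constant term is -360.

-360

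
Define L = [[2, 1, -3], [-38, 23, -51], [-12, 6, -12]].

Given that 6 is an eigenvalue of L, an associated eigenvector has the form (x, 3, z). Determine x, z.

We need (L - 6I)v = 0.
L - 6I = [[-4, 1, -3], [-38, 17, -51], [-12, 6, -18]].
Row 1: (-4)·x + (1)·3 + (-3)·z = 0
Row 2: (-38)·x + (17)·3 + (-51)·z = 0
Row 3: (-12)·x + (6)·3 + (-18)·z = 0
Solving gives x = 0, z = 1.
Check: L·(0, 3, 1) = (0, 18, 6) = 6·(0, 3, 1).

0, 1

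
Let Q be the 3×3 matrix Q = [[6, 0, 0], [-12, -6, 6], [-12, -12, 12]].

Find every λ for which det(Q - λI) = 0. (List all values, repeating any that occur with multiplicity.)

0, 6, 6

The characteristic polynomial is p(lambda) = det(lambda·I - Q).
Expanding along the first row, p(lambda) = lambda^3 - 12·lambda^2 + 36·lambda.
Rational-root test: lambda = 6 gives p(6) = 0.
Factor out (lambda - 6): p(lambda) = (lambda - 6)·(lambda^2 - 6·lambda).
The quadratic factors as lambda·(lambda - 6).
Eigenvalues: 0, 6, 6.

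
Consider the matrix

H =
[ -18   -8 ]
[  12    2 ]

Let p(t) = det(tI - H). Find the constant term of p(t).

60

p(t) = t^2 + 16t + 60.
The constant term is 60.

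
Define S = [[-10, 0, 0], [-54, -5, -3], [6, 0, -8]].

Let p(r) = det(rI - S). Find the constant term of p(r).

p(r) = r^3 + 23r^2 + 170r + 400.
The constant term is 400.

400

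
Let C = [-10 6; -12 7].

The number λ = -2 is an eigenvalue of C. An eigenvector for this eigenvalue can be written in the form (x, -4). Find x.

We need (C + 2I)v = 0.
C + 2I = [[-8, 6], [-12, 9]].
Row 1: (-8)·x + (6)·-4 = 0
Row 2: (-12)·x + (9)·-4 = 0
Solving gives x = -3.
Check: C·(-3, -4) = (6, 8) = -2·(-3, -4).

-3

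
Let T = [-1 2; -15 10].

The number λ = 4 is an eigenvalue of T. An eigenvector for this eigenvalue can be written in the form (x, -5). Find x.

We need (T - 4I)v = 0.
T - 4I = [[-5, 2], [-15, 6]].
Row 1: (-5)·x + (2)·-5 = 0
Row 2: (-15)·x + (6)·-5 = 0
Solving gives x = -2.
Check: T·(-2, -5) = (-8, -20) = 4·(-2, -5).

-2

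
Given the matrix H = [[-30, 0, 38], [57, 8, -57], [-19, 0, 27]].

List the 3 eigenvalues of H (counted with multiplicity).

-11, 8, 8

Compute the characteristic polynomial p(r) = det(rI - H).
Expanding along the first row, p(r) = r^3 - 5r^2 - 112r + 704.
Rational-root test: r = 8 gives p(8) = 0.
Factor out (r - 8): p(r) = (r - 8)·(r^2 + 3r - 88).
The quadratic factors as (r + 11)·(r - 8).
Eigenvalues: -11, 8, 8.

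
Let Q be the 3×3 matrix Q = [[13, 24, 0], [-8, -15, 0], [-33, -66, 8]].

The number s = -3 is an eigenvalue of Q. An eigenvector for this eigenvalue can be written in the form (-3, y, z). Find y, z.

We need (Q + 3I)v = 0.
Q + 3I = [[16, 24, 0], [-8, -12, 0], [-33, -66, 11]].
Row 1: (16)·-3 + (24)·y + (0)·z = 0
Row 2: (-8)·-3 + (-12)·y + (0)·z = 0
Row 3: (-33)·-3 + (-66)·y + (11)·z = 0
Solving gives y = 2, z = 3.
Check: Q·(-3, 2, 3) = (9, -6, -9) = -3·(-3, 2, 3).

2, 3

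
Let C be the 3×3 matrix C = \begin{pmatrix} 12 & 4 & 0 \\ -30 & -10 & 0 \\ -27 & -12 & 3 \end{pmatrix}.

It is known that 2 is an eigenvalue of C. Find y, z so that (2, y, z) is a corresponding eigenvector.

-5, -6

We need (C - 2I)v = 0.
C - 2I = [[10, 4, 0], [-30, -12, 0], [-27, -12, 1]].
Row 1: (10)·2 + (4)·y + (0)·z = 0
Row 2: (-30)·2 + (-12)·y + (0)·z = 0
Row 3: (-27)·2 + (-12)·y + (1)·z = 0
Solving gives y = -5, z = -6.
Check: C·(2, -5, -6) = (4, -10, -12) = 2·(2, -5, -6).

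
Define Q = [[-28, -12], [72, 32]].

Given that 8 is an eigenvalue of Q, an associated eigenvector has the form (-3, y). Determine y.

We need (Q - 8I)v = 0.
Q - 8I = [[-36, -12], [72, 24]].
Row 1: (-36)·-3 + (-12)·y = 0
Row 2: (72)·-3 + (24)·y = 0
Solving gives y = 9.
Check: Q·(-3, 9) = (-24, 72) = 8·(-3, 9).

9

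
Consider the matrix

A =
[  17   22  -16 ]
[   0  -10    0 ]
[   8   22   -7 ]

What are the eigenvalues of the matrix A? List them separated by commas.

-10, 1, 9

Compute the characteristic polynomial p(λ) = det(λI - A).
Expanding the 3×3 determinant: p(λ) = λ^3 - 91λ + 90.
Rational-root test: λ = 1 gives p(1) = 0.
Dividing by (λ - 1) leaves λ^2 + λ - 90.
The quadratic factors as (λ + 10)·(λ - 9).
Eigenvalues: -10, 1, 9.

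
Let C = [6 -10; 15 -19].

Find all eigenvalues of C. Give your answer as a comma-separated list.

det(C - tI) = (6 - t)(-19 - t) - (-10)·(15) = t^2 + 13t + 36.
This factors as (t + 9)·(t + 4) = 0.
Eigenvalues: -9, -4.

-9, -4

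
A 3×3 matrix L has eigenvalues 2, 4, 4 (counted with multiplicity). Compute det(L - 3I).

-1

If L has eigenvalues 2, 4, 4, then L - 3I has eigenvalues -1, 1, 1.
det(L - 3I) = (-1) · (1) · (1) = -1.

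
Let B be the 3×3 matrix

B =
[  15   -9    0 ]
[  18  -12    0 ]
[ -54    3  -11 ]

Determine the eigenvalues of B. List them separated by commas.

-11, -3, 6

Set up det(λI - B) = 0.
Expanding the 3×3 determinant: p(λ) = λ^3 + 8λ^2 - 51λ - 198.
Try λ = -11: p(-11) = 0, so -11 is a root.
Dividing by (λ + 11) leaves λ^2 - 3λ - 18.
The quadratic factors as (λ + 3)·(λ - 6).
Eigenvalues: -11, -3, 6.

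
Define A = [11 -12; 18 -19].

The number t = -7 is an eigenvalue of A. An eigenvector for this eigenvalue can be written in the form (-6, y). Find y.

-9

We need (A + 7I)v = 0.
A + 7I = [[18, -12], [18, -12]].
Row 1: (18)·-6 + (-12)·y = 0
Row 2: (18)·-6 + (-12)·y = 0
Solving gives y = -9.
Check: A·(-6, -9) = (42, 63) = -7·(-6, -9).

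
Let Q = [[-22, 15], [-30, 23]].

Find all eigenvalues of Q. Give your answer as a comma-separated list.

-7, 8

det(Q - rI) = (-22 - r)(23 - r) - (15)·(-30) = r^2 - r - 56.
This factors as (r + 7)·(r - 8) = 0.
Eigenvalues: -7, 8.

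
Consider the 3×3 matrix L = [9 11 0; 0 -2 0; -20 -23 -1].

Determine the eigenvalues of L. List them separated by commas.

Compute the characteristic polynomial p(r) = det(rI - L).
Cofactor expansion gives p(r) = r^3 - 6r^2 - 25r - 18.
Since p(-1) = 0, r = -1 is a root.
Dividing by (r + 1) leaves r^2 - 7r - 18.
The quadratic factors as (r + 2)·(r - 9).
Eigenvalues: -2, -1, 9.

-2, -1, 9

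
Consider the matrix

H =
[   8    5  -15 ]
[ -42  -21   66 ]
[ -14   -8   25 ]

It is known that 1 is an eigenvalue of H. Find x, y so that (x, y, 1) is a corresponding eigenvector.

We need (H - 1I)v = 0.
H - 1I = [[7, 5, -15], [-42, -22, 66], [-14, -8, 24]].
Row 1: (7)·x + (5)·y + (-15)·1 = 0
Row 2: (-42)·x + (-22)·y + (66)·1 = 0
Row 3: (-14)·x + (-8)·y + (24)·1 = 0
Solving gives x = 0, y = 3.
Check: H·(0, 3, 1) = (0, 3, 1) = 1·(0, 3, 1).

0, 3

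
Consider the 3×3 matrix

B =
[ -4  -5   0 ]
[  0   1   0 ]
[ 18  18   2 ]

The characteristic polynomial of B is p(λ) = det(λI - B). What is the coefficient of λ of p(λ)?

-10

p(λ) = λ^3 + λ^2 - 10λ + 8.
The coefficient of λ is -10.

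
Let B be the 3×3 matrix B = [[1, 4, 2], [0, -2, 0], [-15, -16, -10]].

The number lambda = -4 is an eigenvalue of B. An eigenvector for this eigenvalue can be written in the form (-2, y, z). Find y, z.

We need (B + 4I)v = 0.
B + 4I = [[5, 4, 2], [0, 2, 0], [-15, -16, -6]].
Row 1: (5)·-2 + (4)·y + (2)·z = 0
Row 2: (0)·-2 + (2)·y + (0)·z = 0
Row 3: (-15)·-2 + (-16)·y + (-6)·z = 0
Solving gives y = 0, z = 5.
Check: B·(-2, 0, 5) = (8, 0, -20) = -4·(-2, 0, 5).

0, 5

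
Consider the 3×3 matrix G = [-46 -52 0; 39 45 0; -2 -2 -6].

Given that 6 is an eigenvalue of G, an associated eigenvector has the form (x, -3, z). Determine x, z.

We need (G - 6I)v = 0.
G - 6I = [[-52, -52, 0], [39, 39, 0], [-2, -2, -12]].
Row 1: (-52)·x + (-52)·-3 + (0)·z = 0
Row 2: (39)·x + (39)·-3 + (0)·z = 0
Row 3: (-2)·x + (-2)·-3 + (-12)·z = 0
Solving gives x = 3, z = 0.
Check: G·(3, -3, 0) = (18, -18, 0) = 6·(3, -3, 0).

3, 0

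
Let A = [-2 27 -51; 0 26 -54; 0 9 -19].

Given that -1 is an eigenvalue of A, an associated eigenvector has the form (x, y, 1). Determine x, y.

We need (A + 1I)v = 0.
A + 1I = [[-1, 27, -51], [0, 27, -54], [0, 9, -18]].
Row 1: (-1)·x + (27)·y + (-51)·1 = 0
Row 2: (0)·x + (27)·y + (-54)·1 = 0
Row 3: (0)·x + (9)·y + (-18)·1 = 0
Solving gives x = 3, y = 2.
Check: A·(3, 2, 1) = (-3, -2, -1) = -1·(3, 2, 1).

3, 2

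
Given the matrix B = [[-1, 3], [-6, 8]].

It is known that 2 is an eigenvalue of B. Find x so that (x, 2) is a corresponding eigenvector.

We need (B - 2I)v = 0.
B - 2I = [[-3, 3], [-6, 6]].
Row 1: (-3)·x + (3)·2 = 0
Row 2: (-6)·x + (6)·2 = 0
Solving gives x = 2.
Check: B·(2, 2) = (4, 4) = 2·(2, 2).

2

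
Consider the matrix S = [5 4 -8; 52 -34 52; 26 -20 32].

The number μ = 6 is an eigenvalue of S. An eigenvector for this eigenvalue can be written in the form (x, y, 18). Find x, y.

We need (S - 6I)v = 0.
S - 6I = [[-1, 4, -8], [52, -40, 52], [26, -20, 26]].
Row 1: (-1)·x + (4)·y + (-8)·18 = 0
Row 2: (52)·x + (-40)·y + (52)·18 = 0
Row 3: (26)·x + (-20)·y + (26)·18 = 0
Solving gives x = 12, y = 39.
Check: S·(12, 39, 18) = (72, 234, 108) = 6·(12, 39, 18).

12, 39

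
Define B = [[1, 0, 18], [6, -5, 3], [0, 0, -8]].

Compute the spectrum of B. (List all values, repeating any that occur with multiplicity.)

The characteristic polynomial is p(μ) = det(μI - B).
Cofactor expansion gives p(μ) = μ^3 + 12μ^2 + 27μ - 40.
Rational-root test: μ = 1 gives p(1) = 0.
Dividing by (μ - 1) leaves μ^2 + 13μ + 40.
The quadratic factors as (μ + 8)·(μ + 5).
Eigenvalues: -8, -5, 1.

-8, -5, 1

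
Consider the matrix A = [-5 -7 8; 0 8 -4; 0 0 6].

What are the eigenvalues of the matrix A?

A is upper triangular, so its eigenvalues are the diagonal entries.
Diagonal: -5, 8, 6.

-5, 6, 8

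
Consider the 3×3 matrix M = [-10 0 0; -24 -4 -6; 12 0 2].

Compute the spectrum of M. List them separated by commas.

-10, -4, 2

Compute the characteristic polynomial p(t) = det(tI - M).
Expanding the 3×3 determinant: p(t) = t^3 + 12t^2 + 12t - 80.
Try t = -10: p(-10) = 0, so -10 is a root.
Factor out (t + 10): p(t) = (t + 10)·(t^2 + 2t - 8).
The quadratic factors as (t + 4)·(t - 2).
Eigenvalues: -10, -4, 2.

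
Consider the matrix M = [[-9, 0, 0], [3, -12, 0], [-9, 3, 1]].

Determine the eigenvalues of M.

-12, -9, 1

M is lower triangular, so its eigenvalues are the diagonal entries.
Diagonal: -9, -12, 1.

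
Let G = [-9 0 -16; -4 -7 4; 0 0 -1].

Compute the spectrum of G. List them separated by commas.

Compute the characteristic polynomial p(μ) = det(μI - G).
Cofactor expansion gives p(μ) = μ^3 + 17μ^2 + 79μ + 63.
Try μ = -1: p(-1) = 0, so -1 is a root.
Factor out (μ + 1): p(μ) = (μ + 1)·(μ^2 + 16μ + 63).
The quadratic factors as (μ + 9)·(μ + 7).
Eigenvalues: -9, -7, -1.

-9, -7, -1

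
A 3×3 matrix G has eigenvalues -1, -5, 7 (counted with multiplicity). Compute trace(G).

1

trace(G) is the sum of the eigenvalues: (-1) + (-5) + (7) = 1.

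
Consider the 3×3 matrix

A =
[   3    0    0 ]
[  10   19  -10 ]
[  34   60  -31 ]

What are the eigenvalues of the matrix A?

Set up det(lambda·I - A) = 0.
Expanding the 3×3 determinant: p(lambda) = lambda^3 + 9·lambda^2 - 25·lambda - 33.
Since p(-11) = 0, lambda = -11 is a root.
Dividing by (lambda + 11) leaves lambda^2 - 2·lambda - 3.
The quadratic factors as (lambda + 1)·(lambda - 3).
Eigenvalues: -11, -1, 3.

-11, -1, 3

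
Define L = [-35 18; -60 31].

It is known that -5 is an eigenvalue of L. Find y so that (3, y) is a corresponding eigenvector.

5

We need (L + 5I)v = 0.
L + 5I = [[-30, 18], [-60, 36]].
Row 1: (-30)·3 + (18)·y = 0
Row 2: (-60)·3 + (36)·y = 0
Solving gives y = 5.
Check: L·(3, 5) = (-15, -25) = -5·(3, 5).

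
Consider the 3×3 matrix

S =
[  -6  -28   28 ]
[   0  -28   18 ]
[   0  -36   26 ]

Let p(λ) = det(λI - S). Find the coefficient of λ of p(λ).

-68

p(λ) = λ^3 + 8λ^2 - 68λ - 480.
The coefficient of λ is -68.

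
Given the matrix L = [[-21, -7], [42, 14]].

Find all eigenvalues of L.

-7, 0

det(L - lambda·I) = (-21 - lambda)(14 - lambda) - (-7)·(42) = lambda^2 + 7·lambda.
This factors as (lambda + 7)·lambda = 0.
Eigenvalues: -7, 0.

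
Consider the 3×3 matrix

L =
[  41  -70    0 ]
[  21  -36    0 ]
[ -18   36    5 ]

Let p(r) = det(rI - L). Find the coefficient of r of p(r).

p(r) = r^3 - 10r^2 + 19r + 30.
The coefficient of r is 19.

19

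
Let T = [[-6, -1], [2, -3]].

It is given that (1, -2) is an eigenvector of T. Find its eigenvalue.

Compute Tv: T·(1, -2) = (-4, 8).
Since Tv = λv, compare component 1: -4 = λ·1, so λ = -4.

-4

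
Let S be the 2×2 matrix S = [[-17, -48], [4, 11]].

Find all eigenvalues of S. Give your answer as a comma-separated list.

det(S - lambda·I) = (-17 - lambda)(11 - lambda) - (-48)·(4) = lambda^2 + 6·lambda + 5.
This factors as (lambda + 5)·(lambda + 1) = 0.
Eigenvalues: -5, -1.

-5, -1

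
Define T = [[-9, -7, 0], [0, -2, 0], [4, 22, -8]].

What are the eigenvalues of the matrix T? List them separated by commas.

Set up det(lambda·I - T) = 0.
Expanding the 3×3 determinant: p(lambda) = lambda^3 + 19·lambda^2 + 106·lambda + 144.
Try lambda = -2: p(-2) = 0, so -2 is a root.
Dividing by (lambda + 2) leaves lambda^2 + 17·lambda + 72.
The quadratic factors as (lambda + 9)·(lambda + 8).
Eigenvalues: -9, -8, -2.

-9, -8, -2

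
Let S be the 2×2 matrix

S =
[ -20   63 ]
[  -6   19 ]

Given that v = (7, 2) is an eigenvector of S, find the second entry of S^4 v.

First find the eigenvalue: Sv = (-14, -4) = -2·(7, 2), so λ = -2.
Then S^4 v = λ^4·v = (-2)^4·(7, 2) = 16·(7, 2) = (112, 32).

32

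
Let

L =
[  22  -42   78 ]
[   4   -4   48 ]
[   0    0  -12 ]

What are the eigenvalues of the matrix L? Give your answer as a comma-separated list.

-12, 8, 10

The characteristic polynomial is p(r) = det(rI - L).
Cofactor expansion gives p(r) = r^3 - 6r^2 - 136r + 960.
Rational-root test: r = 10 gives p(10) = 0.
Dividing by (r - 10) leaves r^2 + 4r - 96.
The quadratic factors as (r + 12)·(r - 8).
Eigenvalues: -12, 8, 10.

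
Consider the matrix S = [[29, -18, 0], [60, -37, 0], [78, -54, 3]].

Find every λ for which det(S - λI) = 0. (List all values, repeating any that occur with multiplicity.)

Set up det(tI - S) = 0.
Expanding along the first row, p(t) = t^3 + 5t^2 - 17t - 21.
Since p(-1) = 0, t = -1 is a root.
Dividing by (t + 1) leaves t^2 + 4t - 21.
The quadratic factors as (t + 7)·(t - 3).
Eigenvalues: -7, -1, 3.

-7, -1, 3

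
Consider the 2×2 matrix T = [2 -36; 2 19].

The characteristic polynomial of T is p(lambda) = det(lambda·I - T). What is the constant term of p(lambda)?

p(lambda) = lambda^2 - 21·lambda + 110.
The constant term is 110.

110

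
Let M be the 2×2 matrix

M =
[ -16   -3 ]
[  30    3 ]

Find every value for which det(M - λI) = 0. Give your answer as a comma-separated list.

det(M - sI) = (-16 - s)(3 - s) - (-3)·(30) = s^2 + 13s + 42.
This factors as (s + 7)·(s + 6) = 0.
Eigenvalues: -7, -6.

-7, -6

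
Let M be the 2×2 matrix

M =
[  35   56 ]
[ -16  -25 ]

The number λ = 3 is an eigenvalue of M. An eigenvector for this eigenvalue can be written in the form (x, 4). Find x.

We need (M - 3I)v = 0.
M - 3I = [[32, 56], [-16, -28]].
Row 1: (32)·x + (56)·4 = 0
Row 2: (-16)·x + (-28)·4 = 0
Solving gives x = -7.
Check: M·(-7, 4) = (-21, 12) = 3·(-7, 4).

-7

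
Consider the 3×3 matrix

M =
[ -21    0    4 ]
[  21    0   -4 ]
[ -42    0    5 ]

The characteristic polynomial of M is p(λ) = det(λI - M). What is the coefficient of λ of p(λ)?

p(λ) = λ^3 + 16λ^2 + 63λ.
The coefficient of λ is 63.

63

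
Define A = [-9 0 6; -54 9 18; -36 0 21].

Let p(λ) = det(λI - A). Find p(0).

p(0) = det(0·I − A) = det(−A) = (−1)^3·det(A).
det(A) = 243, so p(0) = -243.

-243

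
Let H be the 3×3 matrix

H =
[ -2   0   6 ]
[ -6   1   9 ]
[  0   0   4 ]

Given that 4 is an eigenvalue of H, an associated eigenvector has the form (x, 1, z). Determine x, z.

1, 1

We need (H - 4I)v = 0.
H - 4I = [[-6, 0, 6], [-6, -3, 9], [0, 0, 0]].
Row 1: (-6)·x + (0)·1 + (6)·z = 0
Row 2: (-6)·x + (-3)·1 + (9)·z = 0
Row 3: (0)·x + (0)·1 + (0)·z = 0
Solving gives x = 1, z = 1.
Check: H·(1, 1, 1) = (4, 4, 4) = 4·(1, 1, 1).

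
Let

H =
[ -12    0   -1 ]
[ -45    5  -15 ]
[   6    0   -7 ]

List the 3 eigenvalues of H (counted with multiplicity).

-10, -9, 5

The characteristic polynomial is p(r) = det(rI - H).
Expanding along the first row, p(r) = r^3 + 14r^2 - 5r - 450.
Try r = 5: p(5) = 0, so 5 is a root.
Dividing by (r - 5) leaves r^2 + 19r + 90.
The quadratic factors as (r + 10)·(r + 9).
Eigenvalues: -10, -9, 5.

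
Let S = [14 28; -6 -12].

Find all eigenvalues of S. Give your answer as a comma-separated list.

0, 2

det(S - lambda·I) = (14 - lambda)(-12 - lambda) - (28)·(-6) = lambda^2 - 2·lambda.
This factors as lambda·(lambda - 2) = 0.
Eigenvalues: 0, 2.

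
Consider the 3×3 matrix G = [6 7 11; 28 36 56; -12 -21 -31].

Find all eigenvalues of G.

1, 2, 8

Set up det(μI - G) = 0.
Expanding the 3×3 determinant: p(μ) = μ^3 - 11μ^2 + 26μ - 16.
Since p(1) = 0, μ = 1 is a root.
Factor out (μ - 1): p(μ) = (μ - 1)·(μ^2 - 10μ + 16).
The quadratic factors as (μ - 2)·(μ - 8).
Eigenvalues: 1, 2, 8.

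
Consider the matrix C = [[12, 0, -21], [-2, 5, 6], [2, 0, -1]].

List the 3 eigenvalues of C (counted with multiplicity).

5, 5, 6

The characteristic polynomial is p(r) = det(rI - C).
Expanding the 3×3 determinant: p(r) = r^3 - 16r^2 + 85r - 150.
Since p(5) = 0, r = 5 is a root.
Dividing by (r - 5) leaves r^2 - 11r + 30.
The quadratic factors as (r - 5)·(r - 6).
Eigenvalues: 5, 5, 6.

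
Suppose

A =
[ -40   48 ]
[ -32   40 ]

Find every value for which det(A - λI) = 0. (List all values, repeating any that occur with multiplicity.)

-8, 8

det(A - λI) = (-40 - λ)(40 - λ) - (48)·(-32) = λ^2 - 64.
This factors as (λ + 8)·(λ - 8) = 0.
Eigenvalues: -8, 8.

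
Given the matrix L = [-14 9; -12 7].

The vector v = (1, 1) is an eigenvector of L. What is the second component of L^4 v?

625

First find the eigenvalue: Lv = (-5, -5) = -5·(1, 1), so λ = -5.
Then L^4 v = λ^4·v = (-5)^4·(1, 1) = 625·(1, 1) = (625, 625).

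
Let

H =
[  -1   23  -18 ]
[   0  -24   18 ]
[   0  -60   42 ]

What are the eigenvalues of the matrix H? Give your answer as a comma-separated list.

Compute the characteristic polynomial p(μ) = det(μI - H).
Expanding the 3×3 determinant: p(μ) = μ^3 - 17μ^2 + 54μ + 72.
Since p(6) = 0, μ = 6 is a root.
Dividing by (μ - 6) leaves μ^2 - 11μ - 12.
The quadratic factors as (μ + 1)·(μ - 12).
Eigenvalues: -1, 6, 12.

-1, 6, 12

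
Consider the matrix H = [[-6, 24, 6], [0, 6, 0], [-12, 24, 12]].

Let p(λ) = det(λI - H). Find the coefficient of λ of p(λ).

36

p(λ) = λ^3 - 12λ^2 + 36λ.
The coefficient of λ is 36.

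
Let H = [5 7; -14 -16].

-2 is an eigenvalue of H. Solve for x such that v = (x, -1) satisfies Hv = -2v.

We need (H + 2I)v = 0.
H + 2I = [[7, 7], [-14, -14]].
Row 1: (7)·x + (7)·-1 = 0
Row 2: (-14)·x + (-14)·-1 = 0
Solving gives x = 1.
Check: H·(1, -1) = (-2, 2) = -2·(1, -1).

1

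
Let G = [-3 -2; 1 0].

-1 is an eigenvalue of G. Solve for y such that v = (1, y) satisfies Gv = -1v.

-1

We need (G + 1I)v = 0.
G + 1I = [[-2, -2], [1, 1]].
Row 1: (-2)·1 + (-2)·y = 0
Row 2: (1)·1 + (1)·y = 0
Solving gives y = -1.
Check: G·(1, -1) = (-1, 1) = -1·(1, -1).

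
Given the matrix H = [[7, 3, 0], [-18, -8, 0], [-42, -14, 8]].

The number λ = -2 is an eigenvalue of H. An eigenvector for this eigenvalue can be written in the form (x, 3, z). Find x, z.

-1, 0

We need (H + 2I)v = 0.
H + 2I = [[9, 3, 0], [-18, -6, 0], [-42, -14, 10]].
Row 1: (9)·x + (3)·3 + (0)·z = 0
Row 2: (-18)·x + (-6)·3 + (0)·z = 0
Row 3: (-42)·x + (-14)·3 + (10)·z = 0
Solving gives x = -1, z = 0.
Check: H·(-1, 3, 0) = (2, -6, 0) = -2·(-1, 3, 0).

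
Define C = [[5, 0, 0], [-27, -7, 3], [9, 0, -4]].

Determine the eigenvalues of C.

-7, -4, 5

The characteristic polynomial is p(λ) = det(λI - C).
Cofactor expansion gives p(λ) = λ^3 + 6λ^2 - 27λ - 140.
Rational-root test: λ = -4 gives p(-4) = 0.
Dividing by (λ + 4) leaves λ^2 + 2λ - 35.
The quadratic factors as (λ + 7)·(λ - 5).
Eigenvalues: -7, -4, 5.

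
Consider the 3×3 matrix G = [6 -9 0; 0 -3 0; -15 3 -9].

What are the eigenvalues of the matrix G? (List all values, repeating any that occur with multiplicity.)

Set up det(tI - G) = 0.
Expanding along the first row, p(t) = t^3 + 6t^2 - 45t - 162.
Try t = -3: p(-3) = 0, so -3 is a root.
Factor out (t + 3): p(t) = (t + 3)·(t^2 + 3t - 54).
The quadratic factors as (t + 9)·(t - 6).
Eigenvalues: -9, -3, 6.

-9, -3, 6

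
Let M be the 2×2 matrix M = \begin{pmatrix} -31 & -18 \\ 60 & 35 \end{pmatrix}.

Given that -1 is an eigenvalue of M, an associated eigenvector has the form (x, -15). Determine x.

We need (M + 1I)v = 0.
M + 1I = [[-30, -18], [60, 36]].
Row 1: (-30)·x + (-18)·-15 = 0
Row 2: (60)·x + (36)·-15 = 0
Solving gives x = 9.
Check: M·(9, -15) = (-9, 15) = -1·(9, -15).

9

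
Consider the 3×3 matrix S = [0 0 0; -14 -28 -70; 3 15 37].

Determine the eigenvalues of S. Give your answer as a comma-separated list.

Set up det(tI - S) = 0.
Cofactor expansion gives p(t) = t^3 - 9t^2 + 14t.
Since p(0) = 0, t = 0 is a root.
Factor out t: p(t) = t·(t^2 - 9t + 14).
The quadratic factors as (t - 2)·(t - 7).
Eigenvalues: 0, 2, 7.

0, 2, 7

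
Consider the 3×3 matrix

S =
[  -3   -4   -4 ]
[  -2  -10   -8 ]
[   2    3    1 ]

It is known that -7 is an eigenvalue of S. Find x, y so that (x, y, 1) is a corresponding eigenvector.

-1, -2

We need (S + 7I)v = 0.
S + 7I = [[4, -4, -4], [-2, -3, -8], [2, 3, 8]].
Row 1: (4)·x + (-4)·y + (-4)·1 = 0
Row 2: (-2)·x + (-3)·y + (-8)·1 = 0
Row 3: (2)·x + (3)·y + (8)·1 = 0
Solving gives x = -1, y = -2.
Check: S·(-1, -2, 1) = (7, 14, -7) = -7·(-1, -2, 1).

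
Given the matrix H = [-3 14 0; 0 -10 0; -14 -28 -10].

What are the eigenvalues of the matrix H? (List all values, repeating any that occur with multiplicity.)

Compute the characteristic polynomial p(s) = det(sI - H).
Expanding the 3×3 determinant: p(s) = s^3 + 23s^2 + 160s + 300.
Since p(-10) = 0, s = -10 is a root.
Factor out (s + 10): p(s) = (s + 10)·(s^2 + 13s + 30).
The quadratic factors as (s + 10)·(s + 3).
Eigenvalues: -10, -10, -3.

-10, -10, -3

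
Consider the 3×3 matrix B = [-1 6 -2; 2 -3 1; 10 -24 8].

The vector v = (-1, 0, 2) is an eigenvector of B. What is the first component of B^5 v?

-243

First find the eigenvalue: Bv = (-3, 0, 6) = 3·(-1, 0, 2), so λ = 3.
Then B^5 v = λ^5·v = 3^5·(-1, 0, 2) = 243·(-1, 0, 2) = (-243, 0, 486).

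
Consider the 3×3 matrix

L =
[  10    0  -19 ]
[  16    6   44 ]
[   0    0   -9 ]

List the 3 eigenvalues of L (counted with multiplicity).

-9, 6, 10

The characteristic polynomial is p(lambda) = det(lambda·I - L).
Expanding the 3×3 determinant: p(lambda) = lambda^3 - 7·lambda^2 - 84·lambda + 540.
Try lambda = 6: p(6) = 0, so 6 is a root.
Dividing by (lambda - 6) leaves lambda^2 - lambda - 90.
The quadratic factors as (lambda + 9)·(lambda - 10).
Eigenvalues: -9, 6, 10.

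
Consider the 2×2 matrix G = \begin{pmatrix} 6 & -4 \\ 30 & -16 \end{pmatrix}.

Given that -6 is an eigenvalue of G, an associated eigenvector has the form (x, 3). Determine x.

1

We need (G + 6I)v = 0.
G + 6I = [[12, -4], [30, -10]].
Row 1: (12)·x + (-4)·3 = 0
Row 2: (30)·x + (-10)·3 = 0
Solving gives x = 1.
Check: G·(1, 3) = (-6, -18) = -6·(1, 3).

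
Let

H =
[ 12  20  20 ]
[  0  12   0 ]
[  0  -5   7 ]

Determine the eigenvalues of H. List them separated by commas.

7, 12, 12

Set up det(λI - H) = 0.
Expanding along the first row, p(λ) = λ^3 - 31λ^2 + 312λ - 1008.
Try λ = 12: p(12) = 0, so 12 is a root.
Factor out (λ - 12): p(λ) = (λ - 12)·(λ^2 - 19λ + 84).
The quadratic factors as (λ - 7)·(λ - 12).
Eigenvalues: 7, 12, 12.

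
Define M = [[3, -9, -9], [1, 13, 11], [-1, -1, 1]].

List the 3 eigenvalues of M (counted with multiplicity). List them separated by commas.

2, 3, 12

Compute the characteristic polynomial p(lambda) = det(lambda·I - M).
Cofactor expansion gives p(lambda) = lambda^3 - 17·lambda^2 + 66·lambda - 72.
Rational-root test: lambda = 3 gives p(3) = 0.
Factor out (lambda - 3): p(lambda) = (lambda - 3)·(lambda^2 - 14·lambda + 24).
The quadratic factors as (lambda - 2)·(lambda - 12).
Eigenvalues: 2, 3, 12.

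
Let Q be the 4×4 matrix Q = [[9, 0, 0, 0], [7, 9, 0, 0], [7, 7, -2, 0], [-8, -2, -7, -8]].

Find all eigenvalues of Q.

-8, -2, 9, 9

Q is lower triangular, so its eigenvalues are the diagonal entries.
Diagonal: 9, 9, -2, -8.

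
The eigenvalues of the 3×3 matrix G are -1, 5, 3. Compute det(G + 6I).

495

If G has eigenvalues -1, 5, 3, then G + 6I has eigenvalues 5, 11, 9.
det(G + 6I) = (5) · (11) · (9) = 495.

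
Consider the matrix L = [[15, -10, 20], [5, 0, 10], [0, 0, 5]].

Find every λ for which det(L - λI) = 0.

Compute the characteristic polynomial p(μ) = det(μI - L).
Cofactor expansion gives p(μ) = μ^3 - 20μ^2 + 125μ - 250.
Since p(10) = 0, μ = 10 is a root.
Dividing by (μ - 10) leaves μ^2 - 10μ + 25.
The quadratic factor is (μ - 5)^2.
Eigenvalues: 5, 5, 10.

5, 5, 10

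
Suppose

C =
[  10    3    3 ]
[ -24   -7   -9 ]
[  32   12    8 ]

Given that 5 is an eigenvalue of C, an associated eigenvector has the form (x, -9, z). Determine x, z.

3, 4

We need (C - 5I)v = 0.
C - 5I = [[5, 3, 3], [-24, -12, -9], [32, 12, 3]].
Row 1: (5)·x + (3)·-9 + (3)·z = 0
Row 2: (-24)·x + (-12)·-9 + (-9)·z = 0
Row 3: (32)·x + (12)·-9 + (3)·z = 0
Solving gives x = 3, z = 4.
Check: C·(3, -9, 4) = (15, -45, 20) = 5·(3, -9, 4).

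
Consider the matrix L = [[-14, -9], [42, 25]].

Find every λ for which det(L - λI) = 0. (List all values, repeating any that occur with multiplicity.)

det(L - λI) = (-14 - λ)(25 - λ) - (-9)·(42) = λ^2 - 11λ + 28.
This factors as (λ - 4)·(λ - 7) = 0.
Eigenvalues: 4, 7.

4, 7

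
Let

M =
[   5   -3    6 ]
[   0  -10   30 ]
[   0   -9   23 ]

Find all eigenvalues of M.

Set up det(λI - M) = 0.
Expanding the 3×3 determinant: p(λ) = λ^3 - 18λ^2 + 105λ - 200.
Rational-root test: λ = 5 gives p(5) = 0.
Dividing by (λ - 5) leaves λ^2 - 13λ + 40.
The quadratic factors as (λ - 5)·(λ - 8).
Eigenvalues: 5, 5, 8.

5, 5, 8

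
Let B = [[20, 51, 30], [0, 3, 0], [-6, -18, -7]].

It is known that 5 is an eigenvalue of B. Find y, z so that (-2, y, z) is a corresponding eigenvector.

0, 1

We need (B - 5I)v = 0.
B - 5I = [[15, 51, 30], [0, -2, 0], [-6, -18, -12]].
Row 1: (15)·-2 + (51)·y + (30)·z = 0
Row 2: (0)·-2 + (-2)·y + (0)·z = 0
Row 3: (-6)·-2 + (-18)·y + (-12)·z = 0
Solving gives y = 0, z = 1.
Check: B·(-2, 0, 1) = (-10, 0, 5) = 5·(-2, 0, 1).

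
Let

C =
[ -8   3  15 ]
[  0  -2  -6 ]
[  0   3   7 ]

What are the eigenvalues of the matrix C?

The characteristic polynomial is p(λ) = det(λI - C).
Cofactor expansion gives p(λ) = λ^3 + 3λ^2 - 36λ + 32.
Rational-root test: λ = 1 gives p(1) = 0.
Factor out (λ - 1): p(λ) = (λ - 1)·(λ^2 + 4λ - 32).
The quadratic factors as (λ + 8)·(λ - 4).
Eigenvalues: -8, 1, 4.

-8, 1, 4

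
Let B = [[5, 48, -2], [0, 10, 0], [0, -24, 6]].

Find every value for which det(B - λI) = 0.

5, 6, 10

Set up det(λI - B) = 0.
Expanding the 3×3 determinant: p(λ) = λ^3 - 21λ^2 + 140λ - 300.
Rational-root test: λ = 5 gives p(5) = 0.
Dividing by (λ - 5) leaves λ^2 - 16λ + 60.
The quadratic factors as (λ - 6)·(λ - 10).
Eigenvalues: 5, 6, 10.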